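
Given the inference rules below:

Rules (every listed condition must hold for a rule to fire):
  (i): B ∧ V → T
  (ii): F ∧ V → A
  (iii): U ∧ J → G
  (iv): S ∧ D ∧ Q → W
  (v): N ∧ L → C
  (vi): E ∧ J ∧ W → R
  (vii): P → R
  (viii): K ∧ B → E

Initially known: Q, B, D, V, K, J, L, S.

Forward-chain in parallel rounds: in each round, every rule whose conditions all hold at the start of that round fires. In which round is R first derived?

2

Round 1: (i) [B ∧ V → T]; (iv) [S ∧ D ∧ Q → W]; (viii) [K ∧ B → E]. Adds T, W, E.
Round 2: (vi) [E ∧ J ∧ W → R]. Adds R.
R first appears in round 2.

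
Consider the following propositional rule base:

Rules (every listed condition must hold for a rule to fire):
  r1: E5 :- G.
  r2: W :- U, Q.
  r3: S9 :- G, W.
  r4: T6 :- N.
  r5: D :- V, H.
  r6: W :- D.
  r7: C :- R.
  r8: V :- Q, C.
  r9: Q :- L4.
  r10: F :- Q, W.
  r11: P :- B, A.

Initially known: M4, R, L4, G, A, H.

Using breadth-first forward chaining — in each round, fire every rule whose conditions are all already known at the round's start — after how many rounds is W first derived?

Round 1: r1 [E5 :- G.]; r7 [C :- R.]; r9 [Q :- L4.]. New: E5, C, Q.
Round 2: r8 [V :- Q, C.]. New: V.
Round 3: r5 [D :- V, H.]. New: D.
Round 4: r6 [W :- D.]. New: W.
W first appears in round 4.

4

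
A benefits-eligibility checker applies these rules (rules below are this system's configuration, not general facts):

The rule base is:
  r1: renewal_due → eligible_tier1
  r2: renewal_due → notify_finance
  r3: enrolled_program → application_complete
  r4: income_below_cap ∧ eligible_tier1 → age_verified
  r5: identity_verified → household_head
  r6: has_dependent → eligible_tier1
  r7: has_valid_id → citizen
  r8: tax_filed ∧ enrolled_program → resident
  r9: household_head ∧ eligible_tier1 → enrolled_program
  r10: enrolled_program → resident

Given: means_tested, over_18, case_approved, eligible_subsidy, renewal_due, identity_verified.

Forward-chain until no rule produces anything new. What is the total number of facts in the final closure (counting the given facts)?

Round 1 — r1, r2, r5, derive eligible_tier1, notify_finance, household_head.
Round 2 — r9, derive enrolled_program.
Round 3 — r3, r10, derive application_complete, resident.
Closure: {application_complete, case_approved, eligible_subsidy, eligible_tier1, enrolled_program, household_head, identity_verified, means_tested, notify_finance, over_18, renewal_due, resident} — 12 facts.

12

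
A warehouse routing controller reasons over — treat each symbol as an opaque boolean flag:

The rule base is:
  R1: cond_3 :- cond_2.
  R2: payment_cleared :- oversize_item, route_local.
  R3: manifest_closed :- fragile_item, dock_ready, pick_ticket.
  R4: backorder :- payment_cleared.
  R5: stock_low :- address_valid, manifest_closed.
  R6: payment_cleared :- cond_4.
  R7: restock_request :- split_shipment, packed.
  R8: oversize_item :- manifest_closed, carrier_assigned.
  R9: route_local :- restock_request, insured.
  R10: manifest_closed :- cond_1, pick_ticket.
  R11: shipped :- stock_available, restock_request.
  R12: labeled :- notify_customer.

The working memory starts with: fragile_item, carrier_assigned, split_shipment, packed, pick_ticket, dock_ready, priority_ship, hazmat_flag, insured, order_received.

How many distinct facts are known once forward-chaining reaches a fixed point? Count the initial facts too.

16

Round 1: R3 [manifest_closed :- fragile_item, dock_ready, pick_ticket.]; R7 [restock_request :- split_shipment, packed.]. Adds manifest_closed, restock_request.
Round 2: R8 [oversize_item :- manifest_closed, carrier_assigned.]; R9 [route_local :- restock_request, insured.]. Adds oversize_item, route_local.
Round 3: R2 [payment_cleared :- oversize_item, route_local.]. Adds payment_cleared.
Round 4: R4 [backorder :- payment_cleared.]. Adds backorder.
Closure: {backorder, carrier_assigned, dock_ready, fragile_item, hazmat_flag, insured, manifest_closed, order_received, oversize_item, packed, payment_cleared, pick_ticket, priority_ship, restock_request, route_local, split_shipment} — 16 facts.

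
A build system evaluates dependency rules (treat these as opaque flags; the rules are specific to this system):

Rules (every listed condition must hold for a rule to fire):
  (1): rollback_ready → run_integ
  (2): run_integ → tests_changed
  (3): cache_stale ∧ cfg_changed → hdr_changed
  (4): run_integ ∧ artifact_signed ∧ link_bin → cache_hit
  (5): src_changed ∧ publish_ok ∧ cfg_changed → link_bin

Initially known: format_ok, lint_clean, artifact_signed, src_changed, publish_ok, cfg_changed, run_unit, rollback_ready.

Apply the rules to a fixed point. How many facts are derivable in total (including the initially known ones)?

12

[1] (1) [rollback_ready → run_integ]; (5) [src_changed ∧ publish_ok ∧ cfg_changed → link_bin]. ⇒ new: run_integ, link_bin.
[2] (2) [run_integ → tests_changed]; (4) [run_integ ∧ artifact_signed ∧ link_bin → cache_hit]. ⇒ new: tests_changed, cache_hit.
Closure: {artifact_signed, cache_hit, cfg_changed, format_ok, link_bin, lint_clean, publish_ok, rollback_ready, run_integ, run_unit, src_changed, tests_changed} — 12 facts.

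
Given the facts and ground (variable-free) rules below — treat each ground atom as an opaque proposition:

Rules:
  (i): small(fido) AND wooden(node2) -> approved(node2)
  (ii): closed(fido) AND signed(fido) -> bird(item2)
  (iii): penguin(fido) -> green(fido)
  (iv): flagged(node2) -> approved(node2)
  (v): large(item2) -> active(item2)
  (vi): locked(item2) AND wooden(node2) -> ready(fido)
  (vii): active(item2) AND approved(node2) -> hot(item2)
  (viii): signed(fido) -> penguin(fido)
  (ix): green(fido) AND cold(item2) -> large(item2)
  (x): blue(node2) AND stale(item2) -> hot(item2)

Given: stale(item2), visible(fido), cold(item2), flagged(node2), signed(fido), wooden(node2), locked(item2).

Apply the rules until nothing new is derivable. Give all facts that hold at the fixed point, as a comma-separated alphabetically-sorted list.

active(item2), approved(node2), cold(item2), flagged(node2), green(fido), hot(item2), large(item2), locked(item2), penguin(fido), ready(fido), signed(fido), stale(item2), visible(fido), wooden(node2)

[1] (iv) [flagged(node2) -> approved(node2)]; (vi) [locked(item2) AND wooden(node2) -> ready(fido)]; (viii) [signed(fido) -> penguin(fido)]. ⇒ new: approved(node2), ready(fido), penguin(fido).
[2] (iii) [penguin(fido) -> green(fido)]. ⇒ new: green(fido).
[3] (ix) [green(fido) AND cold(item2) -> large(item2)]. ⇒ new: large(item2).
[4] (v) [large(item2) -> active(item2)]. ⇒ new: active(item2).
[5] (vii) [active(item2) AND approved(node2) -> hot(item2)]. ⇒ new: hot(item2).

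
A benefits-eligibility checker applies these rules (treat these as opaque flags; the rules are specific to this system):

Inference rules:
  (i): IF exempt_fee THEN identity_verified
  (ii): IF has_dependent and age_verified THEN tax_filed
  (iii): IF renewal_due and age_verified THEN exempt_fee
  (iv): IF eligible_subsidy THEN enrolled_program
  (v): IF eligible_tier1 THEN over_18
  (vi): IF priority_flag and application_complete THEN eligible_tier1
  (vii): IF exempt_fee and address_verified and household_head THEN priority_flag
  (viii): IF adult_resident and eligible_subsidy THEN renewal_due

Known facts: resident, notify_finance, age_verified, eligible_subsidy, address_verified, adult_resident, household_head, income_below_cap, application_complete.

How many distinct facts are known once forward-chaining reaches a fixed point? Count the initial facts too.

16

Round 1 — (iv), (viii), derive enrolled_program, renewal_due.
Round 2 — (iii), derive exempt_fee.
Round 3 — (i), (vii), derive identity_verified, priority_flag.
Round 4 — (vi), derive eligible_tier1.
Round 5 — (v), derive over_18.
Closure: {address_verified, adult_resident, age_verified, application_complete, eligible_subsidy, eligible_tier1, enrolled_program, exempt_fee, household_head, identity_verified, income_below_cap, notify_finance, over_18, priority_flag, renewal_due, resident} — 16 facts.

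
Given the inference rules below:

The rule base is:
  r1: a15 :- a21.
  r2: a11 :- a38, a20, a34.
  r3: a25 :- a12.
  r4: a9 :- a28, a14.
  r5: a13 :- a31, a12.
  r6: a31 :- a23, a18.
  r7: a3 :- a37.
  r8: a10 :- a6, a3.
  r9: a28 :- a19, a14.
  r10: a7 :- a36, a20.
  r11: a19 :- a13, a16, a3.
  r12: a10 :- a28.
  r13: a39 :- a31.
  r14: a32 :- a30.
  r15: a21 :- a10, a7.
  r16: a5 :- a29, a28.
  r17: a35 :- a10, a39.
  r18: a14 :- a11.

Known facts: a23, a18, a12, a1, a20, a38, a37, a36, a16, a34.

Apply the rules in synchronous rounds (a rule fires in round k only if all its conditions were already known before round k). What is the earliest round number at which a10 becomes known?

Round 1 — r2, r3, r6, r7, r10, derive a11, a25, a31, a3, a7.
Round 2 — r5, r13, r18, derive a13, a39, a14.
Round 3 — r11, derive a19.
Round 4 — r9, derive a28.
Round 5 — r4, r12, derive a9, a10.
a10 first appears in round 5.

5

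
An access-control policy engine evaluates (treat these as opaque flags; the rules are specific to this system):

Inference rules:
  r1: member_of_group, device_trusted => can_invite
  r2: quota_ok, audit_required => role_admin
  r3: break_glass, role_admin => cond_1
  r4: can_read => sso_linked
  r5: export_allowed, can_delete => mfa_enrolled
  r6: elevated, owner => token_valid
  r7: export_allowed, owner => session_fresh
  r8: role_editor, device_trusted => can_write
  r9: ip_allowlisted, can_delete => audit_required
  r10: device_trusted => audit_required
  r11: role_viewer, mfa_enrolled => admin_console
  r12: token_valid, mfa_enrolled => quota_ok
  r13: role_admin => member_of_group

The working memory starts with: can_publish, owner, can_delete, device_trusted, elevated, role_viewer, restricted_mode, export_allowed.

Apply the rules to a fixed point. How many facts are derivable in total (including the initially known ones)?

Round 1: r5 [export_allowed, can_delete => mfa_enrolled]; r6 [elevated, owner => token_valid]; r7 [export_allowed, owner => session_fresh]; r10 [device_trusted => audit_required]. New: mfa_enrolled, token_valid, session_fresh, audit_required.
Round 2: r11 [role_viewer, mfa_enrolled => admin_console]; r12 [token_valid, mfa_enrolled => quota_ok]. New: admin_console, quota_ok.
Round 3: r2 [quota_ok, audit_required => role_admin]. New: role_admin.
Round 4: r13 [role_admin => member_of_group]. New: member_of_group.
Round 5: r1 [member_of_group, device_trusted => can_invite]. New: can_invite.
Closure: {admin_console, audit_required, can_delete, can_invite, can_publish, device_trusted, elevated, export_allowed, member_of_group, mfa_enrolled, owner, quota_ok, restricted_mode, role_admin, role_viewer, session_fresh, token_valid} — 17 facts.

17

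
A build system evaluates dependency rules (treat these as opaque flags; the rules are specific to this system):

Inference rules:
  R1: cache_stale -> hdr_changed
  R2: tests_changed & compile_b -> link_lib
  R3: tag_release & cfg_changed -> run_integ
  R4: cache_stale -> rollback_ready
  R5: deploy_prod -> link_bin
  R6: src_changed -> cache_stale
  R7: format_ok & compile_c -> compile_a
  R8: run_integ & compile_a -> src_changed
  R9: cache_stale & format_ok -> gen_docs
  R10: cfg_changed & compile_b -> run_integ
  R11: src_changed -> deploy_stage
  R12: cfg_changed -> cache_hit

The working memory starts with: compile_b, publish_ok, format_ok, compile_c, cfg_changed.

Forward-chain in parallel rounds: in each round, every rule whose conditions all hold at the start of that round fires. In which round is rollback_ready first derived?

4

Round 1: R7 [format_ok & compile_c -> compile_a]; R10 [cfg_changed & compile_b -> run_integ]; R12 [cfg_changed -> cache_hit]. New: compile_a, run_integ, cache_hit.
Round 2: R8 [run_integ & compile_a -> src_changed]. New: src_changed.
Round 3: R6 [src_changed -> cache_stale]; R11 [src_changed -> deploy_stage]. New: cache_stale, deploy_stage.
Round 4: R1 [cache_stale -> hdr_changed]; R4 [cache_stale -> rollback_ready]; R9 [cache_stale & format_ok -> gen_docs]. New: hdr_changed, rollback_ready, gen_docs.
rollback_ready first appears in round 4.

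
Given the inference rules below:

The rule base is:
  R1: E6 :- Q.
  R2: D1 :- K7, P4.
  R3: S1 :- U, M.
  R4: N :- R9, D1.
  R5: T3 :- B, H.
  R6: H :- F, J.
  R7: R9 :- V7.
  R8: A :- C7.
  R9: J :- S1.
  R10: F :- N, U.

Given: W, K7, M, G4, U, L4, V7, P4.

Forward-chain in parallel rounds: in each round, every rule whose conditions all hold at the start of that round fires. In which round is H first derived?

4

Round 1 — R2, R3, R7, derive D1, S1, R9.
Round 2 — R4, R9, derive N, J.
Round 3 — R10, derive F.
Round 4 — R6, derive H.
H first appears in round 4.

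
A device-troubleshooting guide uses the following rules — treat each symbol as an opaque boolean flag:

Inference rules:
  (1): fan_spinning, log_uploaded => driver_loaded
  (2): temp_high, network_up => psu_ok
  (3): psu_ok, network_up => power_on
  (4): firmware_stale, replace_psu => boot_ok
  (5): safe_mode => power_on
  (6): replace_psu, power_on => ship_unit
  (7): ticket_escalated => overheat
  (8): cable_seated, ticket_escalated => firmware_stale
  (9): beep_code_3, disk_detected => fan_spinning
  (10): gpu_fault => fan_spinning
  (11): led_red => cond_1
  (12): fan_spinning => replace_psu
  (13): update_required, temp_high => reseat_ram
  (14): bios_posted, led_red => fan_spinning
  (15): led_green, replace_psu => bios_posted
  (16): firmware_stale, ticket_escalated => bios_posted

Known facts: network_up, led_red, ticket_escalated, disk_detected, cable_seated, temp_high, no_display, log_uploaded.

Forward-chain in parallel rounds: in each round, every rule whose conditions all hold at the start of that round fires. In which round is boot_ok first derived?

Round 1: (2) [temp_high, network_up => psu_ok]; (7) [ticket_escalated => overheat]; (8) [cable_seated, ticket_escalated => firmware_stale]; (11) [led_red => cond_1]. Adds psu_ok, overheat, firmware_stale, cond_1.
Round 2: (3) [psu_ok, network_up => power_on]; (16) [firmware_stale, ticket_escalated => bios_posted]. Adds power_on, bios_posted.
Round 3: (14) [bios_posted, led_red => fan_spinning]. Adds fan_spinning.
Round 4: (1) [fan_spinning, log_uploaded => driver_loaded]; (12) [fan_spinning => replace_psu]. Adds driver_loaded, replace_psu.
Round 5: (4) [firmware_stale, replace_psu => boot_ok]; (6) [replace_psu, power_on => ship_unit]. Adds boot_ok, ship_unit.
boot_ok first appears in round 5.

5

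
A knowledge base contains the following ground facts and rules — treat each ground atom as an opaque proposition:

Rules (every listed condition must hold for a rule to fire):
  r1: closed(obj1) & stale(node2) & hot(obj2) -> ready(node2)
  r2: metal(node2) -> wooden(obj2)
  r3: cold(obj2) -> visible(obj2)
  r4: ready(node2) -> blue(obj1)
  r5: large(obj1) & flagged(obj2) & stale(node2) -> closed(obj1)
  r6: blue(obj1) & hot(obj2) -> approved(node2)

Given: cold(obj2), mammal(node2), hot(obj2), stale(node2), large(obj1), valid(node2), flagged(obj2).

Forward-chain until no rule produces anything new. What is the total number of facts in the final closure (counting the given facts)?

Round 1: r3 [cold(obj2) -> visible(obj2)]; r5 [large(obj1) & flagged(obj2) & stale(node2) -> closed(obj1)]. Adds visible(obj2), closed(obj1).
Round 2: r1 [closed(obj1) & stale(node2) & hot(obj2) -> ready(node2)]. Adds ready(node2).
Round 3: r4 [ready(node2) -> blue(obj1)]. Adds blue(obj1).
Round 4: r6 [blue(obj1) & hot(obj2) -> approved(node2)]. Adds approved(node2).
Closure: {approved(node2), blue(obj1), closed(obj1), cold(obj2), flagged(obj2), hot(obj2), large(obj1), mammal(node2), ready(node2), stale(node2), valid(node2), visible(obj2)} — 12 facts.

12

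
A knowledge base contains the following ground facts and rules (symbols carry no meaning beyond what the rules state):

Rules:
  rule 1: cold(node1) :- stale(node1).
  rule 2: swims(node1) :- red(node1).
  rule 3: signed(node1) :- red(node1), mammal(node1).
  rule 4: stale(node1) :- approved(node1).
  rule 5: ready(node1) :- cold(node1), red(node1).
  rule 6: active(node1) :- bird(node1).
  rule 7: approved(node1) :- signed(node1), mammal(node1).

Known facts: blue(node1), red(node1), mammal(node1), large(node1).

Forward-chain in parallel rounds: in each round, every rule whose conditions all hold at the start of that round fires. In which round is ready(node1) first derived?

5

Round 1: rule 2 [swims(node1) :- red(node1).]; rule 3 [signed(node1) :- red(node1), mammal(node1).]. New: swims(node1), signed(node1).
Round 2: rule 7 [approved(node1) :- signed(node1), mammal(node1).]. New: approved(node1).
Round 3: rule 4 [stale(node1) :- approved(node1).]. New: stale(node1).
Round 4: rule 1 [cold(node1) :- stale(node1).]. New: cold(node1).
Round 5: rule 5 [ready(node1) :- cold(node1), red(node1).]. New: ready(node1).
ready(node1) first appears in round 5.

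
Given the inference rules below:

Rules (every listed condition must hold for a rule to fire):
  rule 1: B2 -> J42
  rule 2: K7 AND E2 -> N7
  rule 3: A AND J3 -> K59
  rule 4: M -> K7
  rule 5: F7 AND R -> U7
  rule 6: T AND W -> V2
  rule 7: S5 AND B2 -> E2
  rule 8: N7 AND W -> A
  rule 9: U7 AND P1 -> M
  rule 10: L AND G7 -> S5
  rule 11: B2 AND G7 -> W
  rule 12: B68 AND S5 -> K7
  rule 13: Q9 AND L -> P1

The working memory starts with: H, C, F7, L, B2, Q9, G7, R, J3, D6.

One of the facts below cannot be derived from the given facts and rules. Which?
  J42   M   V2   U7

V2

Round 1: rule 1 [B2 -> J42]; rule 5 [F7 AND R -> U7]; rule 10 [L AND G7 -> S5]; rule 11 [B2 AND G7 -> W]; rule 13 [Q9 AND L -> P1]. Adds J42, U7, S5, W, P1.
Round 2: rule 7 [S5 AND B2 -> E2]; rule 9 [U7 AND P1 -> M]. Adds E2, M.
Round 3: rule 4 [M -> K7]. Adds K7.
Round 4: rule 2 [K7 AND E2 -> N7]. Adds N7.
Round 5: rule 8 [N7 AND W -> A]. Adds A.
Round 6: rule 3 [A AND J3 -> K59]. Adds K59.
Derived: U7 (round 1), J42 (round 1), M (round 2). V2 never appears in any round.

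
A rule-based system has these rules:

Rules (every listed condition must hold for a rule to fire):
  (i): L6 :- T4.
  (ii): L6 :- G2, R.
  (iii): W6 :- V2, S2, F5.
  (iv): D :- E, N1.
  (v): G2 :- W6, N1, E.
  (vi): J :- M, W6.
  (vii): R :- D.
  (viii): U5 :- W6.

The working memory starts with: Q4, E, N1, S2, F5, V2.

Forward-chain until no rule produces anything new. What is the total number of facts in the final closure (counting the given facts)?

12

Round 1: (iii) [W6 :- V2, S2, F5.]; (iv) [D :- E, N1.]. Adds W6, D.
Round 2: (v) [G2 :- W6, N1, E.]; (vii) [R :- D.]; (viii) [U5 :- W6.]. Adds G2, R, U5.
Round 3: (ii) [L6 :- G2, R.]. Adds L6.
Closure: {D, E, F5, G2, L6, N1, Q4, R, S2, U5, V2, W6} — 12 facts.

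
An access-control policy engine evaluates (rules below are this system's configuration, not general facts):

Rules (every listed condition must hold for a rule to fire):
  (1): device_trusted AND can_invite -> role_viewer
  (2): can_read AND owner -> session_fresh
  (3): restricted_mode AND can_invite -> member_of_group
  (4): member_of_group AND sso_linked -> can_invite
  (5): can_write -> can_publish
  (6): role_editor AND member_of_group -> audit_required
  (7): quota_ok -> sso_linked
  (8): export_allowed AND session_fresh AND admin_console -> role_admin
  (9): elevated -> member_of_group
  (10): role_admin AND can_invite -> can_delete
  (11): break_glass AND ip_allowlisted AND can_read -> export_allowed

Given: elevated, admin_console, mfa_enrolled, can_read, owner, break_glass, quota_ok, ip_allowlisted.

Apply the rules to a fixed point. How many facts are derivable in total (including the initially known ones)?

Round 1: (2) [can_read AND owner -> session_fresh]; (7) [quota_ok -> sso_linked]; (9) [elevated -> member_of_group]; (11) [break_glass AND ip_allowlisted AND can_read -> export_allowed]. Adds session_fresh, sso_linked, member_of_group, export_allowed.
Round 2: (4) [member_of_group AND sso_linked -> can_invite]; (8) [export_allowed AND session_fresh AND admin_console -> role_admin]. Adds can_invite, role_admin.
Round 3: (10) [role_admin AND can_invite -> can_delete]. Adds can_delete.
Closure: {admin_console, break_glass, can_delete, can_invite, can_read, elevated, export_allowed, ip_allowlisted, member_of_group, mfa_enrolled, owner, quota_ok, role_admin, session_fresh, sso_linked} — 15 facts.

15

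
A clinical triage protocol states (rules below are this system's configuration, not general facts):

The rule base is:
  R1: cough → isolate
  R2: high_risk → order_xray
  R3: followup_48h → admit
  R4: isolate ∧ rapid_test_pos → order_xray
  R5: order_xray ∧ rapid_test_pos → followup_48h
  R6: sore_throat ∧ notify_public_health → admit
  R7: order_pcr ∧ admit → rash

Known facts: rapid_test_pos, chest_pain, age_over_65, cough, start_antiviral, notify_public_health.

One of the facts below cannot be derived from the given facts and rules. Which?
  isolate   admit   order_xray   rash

rash

[1] R1 [cough → isolate]. ⇒ new: isolate.
[2] R4 [isolate ∧ rapid_test_pos → order_xray]. ⇒ new: order_xray.
[3] R5 [order_xray ∧ rapid_test_pos → followup_48h]. ⇒ new: followup_48h.
[4] R3 [followup_48h → admit]. ⇒ new: admit.
Derived: order_xray (round 2), isolate (round 1), admit (round 4). rash never appears in any round.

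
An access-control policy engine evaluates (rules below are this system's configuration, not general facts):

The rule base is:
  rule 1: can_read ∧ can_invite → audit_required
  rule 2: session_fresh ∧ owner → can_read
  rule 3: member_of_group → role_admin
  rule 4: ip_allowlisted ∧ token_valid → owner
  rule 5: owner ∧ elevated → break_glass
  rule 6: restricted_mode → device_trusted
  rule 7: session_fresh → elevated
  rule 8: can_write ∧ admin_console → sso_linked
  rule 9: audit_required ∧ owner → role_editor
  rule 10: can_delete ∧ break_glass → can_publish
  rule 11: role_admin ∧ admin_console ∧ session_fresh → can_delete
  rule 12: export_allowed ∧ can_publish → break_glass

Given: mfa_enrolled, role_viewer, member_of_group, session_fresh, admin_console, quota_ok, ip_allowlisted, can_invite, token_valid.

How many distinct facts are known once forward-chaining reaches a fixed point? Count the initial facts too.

Round 1 fires rule 3, rule 4, rule 7, giving role_admin, owner, elevated.
Round 2 fires rule 2, rule 5, rule 11, giving can_read, break_glass, can_delete.
Round 3 fires rule 1, rule 10, giving audit_required, can_publish.
Round 4 fires rule 9, giving role_editor.
Closure: {admin_console, audit_required, break_glass, can_delete, can_invite, can_publish, can_read, elevated, ip_allowlisted, member_of_group, mfa_enrolled, owner, quota_ok, role_admin, role_editor, role_viewer, session_fresh, token_valid} — 18 facts.

18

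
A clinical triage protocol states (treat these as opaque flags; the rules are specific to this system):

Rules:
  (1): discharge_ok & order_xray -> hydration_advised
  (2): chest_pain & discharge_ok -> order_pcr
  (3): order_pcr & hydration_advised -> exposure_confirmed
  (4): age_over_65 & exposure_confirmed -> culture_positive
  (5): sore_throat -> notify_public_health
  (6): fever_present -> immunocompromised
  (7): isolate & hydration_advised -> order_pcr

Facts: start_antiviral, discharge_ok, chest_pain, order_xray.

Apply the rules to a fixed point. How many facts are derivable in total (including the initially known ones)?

7

Round 1 fires (1), (2), giving hydration_advised, order_pcr.
Round 2 fires (3), giving exposure_confirmed.
Closure: {chest_pain, discharge_ok, exposure_confirmed, hydration_advised, order_pcr, order_xray, start_antiviral} — 7 facts.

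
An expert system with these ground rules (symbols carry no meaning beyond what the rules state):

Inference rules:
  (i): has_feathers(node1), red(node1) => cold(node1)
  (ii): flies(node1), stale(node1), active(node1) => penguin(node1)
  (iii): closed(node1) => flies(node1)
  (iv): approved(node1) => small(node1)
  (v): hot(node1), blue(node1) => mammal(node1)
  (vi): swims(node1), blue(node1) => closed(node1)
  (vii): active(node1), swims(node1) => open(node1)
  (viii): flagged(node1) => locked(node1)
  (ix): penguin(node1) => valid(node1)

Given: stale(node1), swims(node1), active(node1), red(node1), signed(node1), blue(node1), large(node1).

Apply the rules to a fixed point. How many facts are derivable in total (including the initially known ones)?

Round 1: (vi) [swims(node1), blue(node1) => closed(node1)]; (vii) [active(node1), swims(node1) => open(node1)]. New: closed(node1), open(node1).
Round 2: (iii) [closed(node1) => flies(node1)]. New: flies(node1).
Round 3: (ii) [flies(node1), stale(node1), active(node1) => penguin(node1)]. New: penguin(node1).
Round 4: (ix) [penguin(node1) => valid(node1)]. New: valid(node1).
Closure: {active(node1), blue(node1), closed(node1), flies(node1), large(node1), open(node1), penguin(node1), red(node1), signed(node1), stale(node1), swims(node1), valid(node1)} — 12 facts.

12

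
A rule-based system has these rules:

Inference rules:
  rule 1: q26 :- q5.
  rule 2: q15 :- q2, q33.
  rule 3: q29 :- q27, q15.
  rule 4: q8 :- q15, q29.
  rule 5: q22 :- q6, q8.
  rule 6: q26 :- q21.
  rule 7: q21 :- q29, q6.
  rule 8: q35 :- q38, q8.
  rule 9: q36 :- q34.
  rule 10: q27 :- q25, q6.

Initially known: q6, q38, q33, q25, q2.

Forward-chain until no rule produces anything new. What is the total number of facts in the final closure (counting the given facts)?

13

Round 1 — rule 2, rule 10, derive q15, q27.
Round 2 — rule 3, derive q29.
Round 3 — rule 4, rule 7, derive q8, q21.
Round 4 — rule 5, rule 6, rule 8, derive q22, q26, q35.
Closure: {q15, q2, q21, q22, q25, q26, q27, q29, q33, q35, q38, q6, q8} — 13 facts.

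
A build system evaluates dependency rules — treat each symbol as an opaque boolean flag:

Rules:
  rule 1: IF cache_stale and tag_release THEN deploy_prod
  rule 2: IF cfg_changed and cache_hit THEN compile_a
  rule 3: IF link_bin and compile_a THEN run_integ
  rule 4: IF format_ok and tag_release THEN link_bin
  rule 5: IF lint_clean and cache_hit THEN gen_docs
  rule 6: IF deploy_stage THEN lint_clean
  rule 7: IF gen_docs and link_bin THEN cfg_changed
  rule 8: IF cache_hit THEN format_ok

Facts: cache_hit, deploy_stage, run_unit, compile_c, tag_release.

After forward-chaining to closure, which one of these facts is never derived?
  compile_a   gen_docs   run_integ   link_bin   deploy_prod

deploy_prod

[1] rule 6 [IF deploy_stage THEN lint_clean]; rule 8 [IF cache_hit THEN format_ok]. ⇒ new: lint_clean, format_ok.
[2] rule 4 [IF format_ok and tag_release THEN link_bin]; rule 5 [IF lint_clean and cache_hit THEN gen_docs]. ⇒ new: link_bin, gen_docs.
[3] rule 7 [IF gen_docs and link_bin THEN cfg_changed]. ⇒ new: cfg_changed.
[4] rule 2 [IF cfg_changed and cache_hit THEN compile_a]. ⇒ new: compile_a.
[5] rule 3 [IF link_bin and compile_a THEN run_integ]. ⇒ new: run_integ.
Derived: compile_a (round 4), gen_docs (round 2), link_bin (round 2), run_integ (round 5). deploy_prod never appears in any round.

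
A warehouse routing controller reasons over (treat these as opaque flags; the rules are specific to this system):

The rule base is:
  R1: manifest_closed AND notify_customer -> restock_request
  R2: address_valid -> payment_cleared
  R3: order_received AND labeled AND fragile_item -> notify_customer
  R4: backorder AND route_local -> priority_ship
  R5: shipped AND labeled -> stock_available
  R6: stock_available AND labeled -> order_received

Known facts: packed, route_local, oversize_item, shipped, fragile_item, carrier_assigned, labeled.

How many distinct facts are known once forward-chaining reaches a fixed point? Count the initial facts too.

[1] R5 [shipped AND labeled -> stock_available]. ⇒ new: stock_available.
[2] R6 [stock_available AND labeled -> order_received]. ⇒ new: order_received.
[3] R3 [order_received AND labeled AND fragile_item -> notify_customer]. ⇒ new: notify_customer.
Closure: {carrier_assigned, fragile_item, labeled, notify_customer, order_received, oversize_item, packed, route_local, shipped, stock_available} — 10 facts.

10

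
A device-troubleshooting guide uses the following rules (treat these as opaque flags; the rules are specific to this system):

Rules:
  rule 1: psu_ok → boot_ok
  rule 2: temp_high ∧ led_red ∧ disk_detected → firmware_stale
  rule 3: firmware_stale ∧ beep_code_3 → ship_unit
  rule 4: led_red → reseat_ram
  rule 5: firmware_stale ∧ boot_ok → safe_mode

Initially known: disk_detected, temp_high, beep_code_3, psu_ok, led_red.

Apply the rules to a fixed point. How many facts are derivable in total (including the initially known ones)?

Round 1: rule 1 [psu_ok → boot_ok]; rule 2 [temp_high ∧ led_red ∧ disk_detected → firmware_stale]; rule 4 [led_red → reseat_ram]. New: boot_ok, firmware_stale, reseat_ram.
Round 2: rule 3 [firmware_stale ∧ beep_code_3 → ship_unit]; rule 5 [firmware_stale ∧ boot_ok → safe_mode]. New: ship_unit, safe_mode.
Closure: {beep_code_3, boot_ok, disk_detected, firmware_stale, led_red, psu_ok, reseat_ram, safe_mode, ship_unit, temp_high} — 10 facts.

10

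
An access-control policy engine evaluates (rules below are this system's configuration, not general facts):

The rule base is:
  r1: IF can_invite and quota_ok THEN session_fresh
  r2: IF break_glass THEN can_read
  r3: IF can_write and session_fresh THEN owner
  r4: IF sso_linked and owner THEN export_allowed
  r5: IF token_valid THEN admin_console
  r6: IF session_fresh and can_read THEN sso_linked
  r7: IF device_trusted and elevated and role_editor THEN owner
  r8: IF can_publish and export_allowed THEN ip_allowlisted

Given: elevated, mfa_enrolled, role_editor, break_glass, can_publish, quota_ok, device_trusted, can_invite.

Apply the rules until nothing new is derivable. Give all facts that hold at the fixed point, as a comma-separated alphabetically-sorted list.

break_glass, can_invite, can_publish, can_read, device_trusted, elevated, export_allowed, ip_allowlisted, mfa_enrolled, owner, quota_ok, role_editor, session_fresh, sso_linked

[1] r1 [IF can_invite and quota_ok THEN session_fresh]; r2 [IF break_glass THEN can_read]; r7 [IF device_trusted and elevated and role_editor THEN owner]. ⇒ new: session_fresh, can_read, owner.
[2] r6 [IF session_fresh and can_read THEN sso_linked]. ⇒ new: sso_linked.
[3] r4 [IF sso_linked and owner THEN export_allowed]. ⇒ new: export_allowed.
[4] r8 [IF can_publish and export_allowed THEN ip_allowlisted]. ⇒ new: ip_allowlisted.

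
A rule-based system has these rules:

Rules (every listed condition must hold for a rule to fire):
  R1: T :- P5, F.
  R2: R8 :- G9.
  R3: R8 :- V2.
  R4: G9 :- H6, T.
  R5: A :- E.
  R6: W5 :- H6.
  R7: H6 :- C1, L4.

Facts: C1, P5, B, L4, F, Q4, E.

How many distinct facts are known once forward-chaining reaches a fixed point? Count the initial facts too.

13

[1] R1 [T :- P5, F.]; R5 [A :- E.]; R7 [H6 :- C1, L4.]. ⇒ new: T, A, H6.
[2] R4 [G9 :- H6, T.]; R6 [W5 :- H6.]. ⇒ new: G9, W5.
[3] R2 [R8 :- G9.]. ⇒ new: R8.
Closure: {A, B, C1, E, F, G9, H6, L4, P5, Q4, R8, T, W5} — 13 facts.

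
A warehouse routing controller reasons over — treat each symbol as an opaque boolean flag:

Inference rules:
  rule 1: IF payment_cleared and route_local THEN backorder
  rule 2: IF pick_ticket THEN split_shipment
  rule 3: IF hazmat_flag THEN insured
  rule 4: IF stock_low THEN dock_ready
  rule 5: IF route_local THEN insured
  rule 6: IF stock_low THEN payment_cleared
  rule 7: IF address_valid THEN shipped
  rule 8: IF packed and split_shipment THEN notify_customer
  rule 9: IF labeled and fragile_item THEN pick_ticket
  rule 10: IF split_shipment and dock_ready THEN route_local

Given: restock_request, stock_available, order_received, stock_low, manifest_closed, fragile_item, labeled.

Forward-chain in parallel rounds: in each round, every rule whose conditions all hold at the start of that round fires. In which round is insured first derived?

4

Round 1 fires rule 4, rule 6, rule 9, giving dock_ready, payment_cleared, pick_ticket.
Round 2 fires rule 2, giving split_shipment.
Round 3 fires rule 10, giving route_local.
Round 4 fires rule 1, rule 5, giving backorder, insured.
insured first appears in round 4.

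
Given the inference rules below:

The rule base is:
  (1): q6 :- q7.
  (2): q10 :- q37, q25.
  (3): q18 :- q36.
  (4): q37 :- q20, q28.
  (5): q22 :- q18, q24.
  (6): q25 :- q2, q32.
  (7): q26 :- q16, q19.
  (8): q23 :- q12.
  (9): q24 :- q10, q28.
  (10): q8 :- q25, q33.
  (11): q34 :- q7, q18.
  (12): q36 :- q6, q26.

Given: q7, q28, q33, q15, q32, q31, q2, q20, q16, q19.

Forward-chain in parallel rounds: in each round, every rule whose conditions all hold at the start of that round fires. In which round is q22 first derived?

4

[1] (1) [q6 :- q7.]; (4) [q37 :- q20, q28.]; (6) [q25 :- q2, q32.]; (7) [q26 :- q16, q19.]. ⇒ new: q6, q37, q25, q26.
[2] (2) [q10 :- q37, q25.]; (10) [q8 :- q25, q33.]; (12) [q36 :- q6, q26.]. ⇒ new: q10, q8, q36.
[3] (3) [q18 :- q36.]; (9) [q24 :- q10, q28.]. ⇒ new: q18, q24.
[4] (5) [q22 :- q18, q24.]; (11) [q34 :- q7, q18.]. ⇒ new: q22, q34.
q22 first appears in round 4.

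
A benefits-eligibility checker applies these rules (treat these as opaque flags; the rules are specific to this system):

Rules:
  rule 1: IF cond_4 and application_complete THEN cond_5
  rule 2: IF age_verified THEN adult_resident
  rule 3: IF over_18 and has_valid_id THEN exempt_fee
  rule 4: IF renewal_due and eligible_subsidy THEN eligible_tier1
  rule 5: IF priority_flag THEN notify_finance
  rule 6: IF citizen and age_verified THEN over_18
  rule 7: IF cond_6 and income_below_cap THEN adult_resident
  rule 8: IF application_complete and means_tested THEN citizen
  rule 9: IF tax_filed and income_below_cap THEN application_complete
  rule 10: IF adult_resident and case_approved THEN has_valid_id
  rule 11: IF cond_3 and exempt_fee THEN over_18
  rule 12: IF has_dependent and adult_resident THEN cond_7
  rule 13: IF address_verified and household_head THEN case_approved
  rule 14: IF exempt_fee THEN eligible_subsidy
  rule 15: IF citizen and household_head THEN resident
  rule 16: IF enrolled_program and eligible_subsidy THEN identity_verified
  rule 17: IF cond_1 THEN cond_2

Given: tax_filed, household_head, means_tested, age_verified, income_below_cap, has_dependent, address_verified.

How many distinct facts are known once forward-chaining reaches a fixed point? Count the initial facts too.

17

Round 1: rule 2 [IF age_verified THEN adult_resident]; rule 9 [IF tax_filed and income_below_cap THEN application_complete]; rule 13 [IF address_verified and household_head THEN case_approved]. New: adult_resident, application_complete, case_approved.
Round 2: rule 8 [IF application_complete and means_tested THEN citizen]; rule 10 [IF adult_resident and case_approved THEN has_valid_id]; rule 12 [IF has_dependent and adult_resident THEN cond_7]. New: citizen, has_valid_id, cond_7.
Round 3: rule 6 [IF citizen and age_verified THEN over_18]; rule 15 [IF citizen and household_head THEN resident]. New: over_18, resident.
Round 4: rule 3 [IF over_18 and has_valid_id THEN exempt_fee]. New: exempt_fee.
Round 5: rule 14 [IF exempt_fee THEN eligible_subsidy]. New: eligible_subsidy.
Closure: {address_verified, adult_resident, age_verified, application_complete, case_approved, citizen, cond_7, eligible_subsidy, exempt_fee, has_dependent, has_valid_id, household_head, income_below_cap, means_tested, over_18, resident, tax_filed} — 17 facts.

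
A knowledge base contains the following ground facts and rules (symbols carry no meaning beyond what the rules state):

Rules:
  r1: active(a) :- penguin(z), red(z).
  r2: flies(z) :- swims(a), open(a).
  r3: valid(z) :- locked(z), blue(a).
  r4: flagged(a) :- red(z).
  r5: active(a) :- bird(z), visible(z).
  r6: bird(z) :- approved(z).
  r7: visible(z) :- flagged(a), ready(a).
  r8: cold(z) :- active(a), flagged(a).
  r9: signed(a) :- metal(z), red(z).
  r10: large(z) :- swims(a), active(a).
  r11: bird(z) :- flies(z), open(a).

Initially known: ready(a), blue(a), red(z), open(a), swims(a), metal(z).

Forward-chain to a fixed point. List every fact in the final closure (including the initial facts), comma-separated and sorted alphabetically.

active(a), bird(z), blue(a), cold(z), flagged(a), flies(z), large(z), metal(z), open(a), ready(a), red(z), signed(a), swims(a), visible(z)

[1] r2 [flies(z) :- swims(a), open(a).]; r4 [flagged(a) :- red(z).]; r9 [signed(a) :- metal(z), red(z).]. ⇒ new: flies(z), flagged(a), signed(a).
[2] r7 [visible(z) :- flagged(a), ready(a).]; r11 [bird(z) :- flies(z), open(a).]. ⇒ new: visible(z), bird(z).
[3] r5 [active(a) :- bird(z), visible(z).]. ⇒ new: active(a).
[4] r8 [cold(z) :- active(a), flagged(a).]; r10 [large(z) :- swims(a), active(a).]. ⇒ new: cold(z), large(z).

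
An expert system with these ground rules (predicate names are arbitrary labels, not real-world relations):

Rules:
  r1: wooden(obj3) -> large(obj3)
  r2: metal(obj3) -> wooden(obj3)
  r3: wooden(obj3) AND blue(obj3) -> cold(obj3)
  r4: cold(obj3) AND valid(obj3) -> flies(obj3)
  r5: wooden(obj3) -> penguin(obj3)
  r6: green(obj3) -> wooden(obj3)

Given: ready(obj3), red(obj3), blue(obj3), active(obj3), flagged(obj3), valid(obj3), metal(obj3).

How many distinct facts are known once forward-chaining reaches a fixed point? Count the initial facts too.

12

Round 1 — r2, derive wooden(obj3).
Round 2 — r1, r3, r5, derive large(obj3), cold(obj3), penguin(obj3).
Round 3 — r4, derive flies(obj3).
Closure: {active(obj3), blue(obj3), cold(obj3), flagged(obj3), flies(obj3), large(obj3), metal(obj3), penguin(obj3), ready(obj3), red(obj3), valid(obj3), wooden(obj3)} — 12 facts.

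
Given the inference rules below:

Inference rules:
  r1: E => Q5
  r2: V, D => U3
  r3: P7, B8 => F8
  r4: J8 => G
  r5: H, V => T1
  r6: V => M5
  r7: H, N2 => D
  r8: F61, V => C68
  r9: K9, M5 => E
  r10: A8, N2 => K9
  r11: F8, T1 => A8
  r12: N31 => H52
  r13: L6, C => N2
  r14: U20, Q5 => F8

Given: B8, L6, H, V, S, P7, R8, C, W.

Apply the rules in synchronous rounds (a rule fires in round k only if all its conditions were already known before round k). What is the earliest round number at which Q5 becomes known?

5

Round 1 fires r3, r5, r6, r13, giving F8, T1, M5, N2.
Round 2 fires r7, r11, giving D, A8.
Round 3 fires r2, r10, giving U3, K9.
Round 4 fires r9, giving E.
Round 5 fires r1, giving Q5.
Q5 first appears in round 5.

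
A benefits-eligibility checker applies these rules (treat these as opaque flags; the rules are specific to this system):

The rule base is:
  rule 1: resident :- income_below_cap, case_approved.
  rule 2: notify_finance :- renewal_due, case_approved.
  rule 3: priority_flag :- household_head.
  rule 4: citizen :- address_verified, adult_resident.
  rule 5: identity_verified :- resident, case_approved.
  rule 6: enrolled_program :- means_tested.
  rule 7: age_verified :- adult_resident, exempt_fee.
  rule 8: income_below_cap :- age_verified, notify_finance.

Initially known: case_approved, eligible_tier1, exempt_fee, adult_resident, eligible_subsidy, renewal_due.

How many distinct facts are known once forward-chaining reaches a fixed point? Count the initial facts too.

11

Round 1: rule 2 [notify_finance :- renewal_due, case_approved.]; rule 7 [age_verified :- adult_resident, exempt_fee.]. New: notify_finance, age_verified.
Round 2: rule 8 [income_below_cap :- age_verified, notify_finance.]. New: income_below_cap.
Round 3: rule 1 [resident :- income_below_cap, case_approved.]. New: resident.
Round 4: rule 5 [identity_verified :- resident, case_approved.]. New: identity_verified.
Closure: {adult_resident, age_verified, case_approved, eligible_subsidy, eligible_tier1, exempt_fee, identity_verified, income_below_cap, notify_finance, renewal_due, resident} — 11 facts.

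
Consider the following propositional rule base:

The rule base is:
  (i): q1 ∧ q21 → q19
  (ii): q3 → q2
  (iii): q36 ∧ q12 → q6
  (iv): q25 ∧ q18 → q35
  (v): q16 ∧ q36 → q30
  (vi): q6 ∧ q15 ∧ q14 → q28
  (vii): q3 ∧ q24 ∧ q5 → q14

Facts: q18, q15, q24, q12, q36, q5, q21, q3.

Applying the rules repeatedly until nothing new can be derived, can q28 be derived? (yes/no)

yes

[1] (ii) [q3 → q2]; (iii) [q36 ∧ q12 → q6]; (vii) [q3 ∧ q24 ∧ q5 → q14]. ⇒ new: q2, q6, q14.
[2] (vi) [q6 ∧ q15 ∧ q14 → q28]. ⇒ new: q28.
q28 appears in round 2, so it is derivable.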